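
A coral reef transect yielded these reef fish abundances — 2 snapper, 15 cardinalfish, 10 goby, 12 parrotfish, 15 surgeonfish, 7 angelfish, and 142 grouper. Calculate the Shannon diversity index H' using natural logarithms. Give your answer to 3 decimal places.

Total N = 2+15+10+12+15+7+142 = 203, so the proportions are 0.00985, 0.07389, 0.04926, 0.05911, 0.07389, 0.03448, 0.69951 (working shown to 5 dp, full precision carried).
Each pᵢ ln pᵢ term: 0.00985×(-4.62006)=-0.04552, 0.07389×(-2.60516)=-0.19250, 0.04926×(-3.01062)=-0.14831, 0.05911×(-2.82830)=-0.16719, 0.07389×(-2.60516)=-0.19250, 0.03448×(-3.36730)=-0.11611, 0.69951×(-0.35738)=-0.24999.
Sum = -1.11212, so H' = 1.112.

1.112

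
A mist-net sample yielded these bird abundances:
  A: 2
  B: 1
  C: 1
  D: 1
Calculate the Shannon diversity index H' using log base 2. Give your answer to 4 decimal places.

Total N = 2+1+1+1 = 5, so the proportions are 0.4, 0.2, 0.2, 0.2 (working shown to 6 dp, full precision carried).
Each pᵢ log₂ pᵢ term: 0.4×(-1.321928)=-0.528771, 0.2×(-2.321928)=-0.464386, 0.2×(-2.321928)=-0.464386, 0.2×(-2.321928)=-0.464386.
Sum = -1.921928, so H' = 1.9219.

1.9219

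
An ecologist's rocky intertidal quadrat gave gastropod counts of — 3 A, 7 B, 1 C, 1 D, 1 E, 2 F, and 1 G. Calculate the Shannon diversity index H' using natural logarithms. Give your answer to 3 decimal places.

Total N = 3+7+1+1+1+2+1 = 16, so the proportions are 0.1875, 0.4375, 0.0625, 0.0625, 0.0625, 0.125, 0.0625 (working shown to 5 dp, full precision carried).
Each pᵢ ln pᵢ term: 0.1875×(-1.67398)=-0.31387, 0.4375×(-0.82668)=-0.36167, 0.0625×(-2.77259)=-0.17329, 0.0625×(-2.77259)=-0.17329, 0.0625×(-2.77259)=-0.17329, 0.125×(-2.07944)=-0.25993, 0.0625×(-2.77259)=-0.17329.
Sum = -1.62862, so H' = 1.629.

1.629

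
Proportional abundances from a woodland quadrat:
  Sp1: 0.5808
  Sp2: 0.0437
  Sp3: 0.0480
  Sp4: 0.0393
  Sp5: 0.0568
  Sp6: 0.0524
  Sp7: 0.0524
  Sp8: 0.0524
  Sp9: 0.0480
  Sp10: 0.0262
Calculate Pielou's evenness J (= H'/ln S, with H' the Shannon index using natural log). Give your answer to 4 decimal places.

0.6918

H' = −Σ pᵢ ln pᵢ = −((-0.315577) + (-0.136799) + (-0.145755) + (-0.127196) + (-0.162915) + (-0.154520) + (-0.154520) + (-0.154520) + (-0.145755) + (-0.095420)) = 1.592975 (working shown to 6 dp, full precision carried).
With S = 10 species, ln S = 2.302585, so J = 1.592975/2.302585 = 0.691820, i.e. 0.6918 to 4 decimal places.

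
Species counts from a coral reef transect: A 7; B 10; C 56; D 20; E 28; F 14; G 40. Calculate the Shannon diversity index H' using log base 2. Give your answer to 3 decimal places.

Total N = 7+10+56+20+28+14+40 = 175, so the proportions are 0.04, 0.05714, 0.32, 0.11429, 0.16, 0.08, 0.22857 (working shown to 5 dp, full precision carried).
Each pᵢ log₂ pᵢ term: 0.04×(-4.64386)=-0.18575, 0.05714×(-4.12928)=-0.23596, 0.32×(-1.64386)=-0.52603, 0.11429×(-3.12928)=-0.35763, 0.16×(-2.64386)=-0.42302, 0.08×(-3.64386)=-0.29151, 0.22857×(-2.12928)=-0.48669.
Sum = -2.50660, so H' = 2.507.

2.507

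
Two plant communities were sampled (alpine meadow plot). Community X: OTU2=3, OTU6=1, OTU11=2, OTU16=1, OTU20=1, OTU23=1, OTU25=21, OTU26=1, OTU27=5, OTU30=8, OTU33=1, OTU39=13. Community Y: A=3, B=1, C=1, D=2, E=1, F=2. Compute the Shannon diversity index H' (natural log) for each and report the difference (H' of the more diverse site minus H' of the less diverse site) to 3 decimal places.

Community X: N=58, proportions 0.05172, 0.01724, 0.03448, 0.01724, 0.01724, 0.01724, 0.36207, 0.01724, 0.08621, 0.13793, 0.01724, 0.22414, giving H' = 1.87692 (working shown to 5 dp, full precision carried).
Community Y: N=10, proportions 0.3, 0.1, 0.1, 0.2, 0.1, 0.2, giving H' = 1.69574.
Difference = |1.87692 − 1.69574| = 0.18118, i.e. 0.181 to 3 decimal places.

0.181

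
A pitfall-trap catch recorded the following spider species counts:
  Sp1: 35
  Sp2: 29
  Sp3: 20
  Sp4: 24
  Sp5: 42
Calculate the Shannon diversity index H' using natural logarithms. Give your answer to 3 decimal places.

Total N = 35+29+20+24+42 = 150, so the proportions are 0.23333, 0.19333, 0.13333, 0.16, 0.28 (working shown to 5 dp, full precision carried).
Each pᵢ ln pᵢ term: 0.23333×(-1.45529)=-0.33957, 0.19333×(-1.64334)=-0.31771, 0.13333×(-2.01490)=-0.26865, 0.16×(-1.83258)=-0.29321, 0.28×(-1.27297)=-0.35643.
Sum = -1.57558, so H' = 1.576.

1.576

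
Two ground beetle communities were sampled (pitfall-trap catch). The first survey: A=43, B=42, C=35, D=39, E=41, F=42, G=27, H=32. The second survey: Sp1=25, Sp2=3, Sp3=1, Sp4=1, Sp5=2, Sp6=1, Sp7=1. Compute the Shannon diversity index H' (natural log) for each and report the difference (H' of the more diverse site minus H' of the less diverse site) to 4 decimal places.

The first survey: N=301, proportions 0.142857, 0.139535, 0.116279, 0.129568, 0.136213, 0.139535, 0.089701, 0.106312, giving H' = 2.068706 (working shown to 6 dp, full precision carried).
The second survey: N=34, proportions 0.735294, 0.088235, 0.029412, 0.029412, 0.058824, 0.029412, 0.029412, giving H' = 1.021830.
Difference = |2.068706 − 1.021830| = 1.046876, i.e. 1.0469 to 4 decimal places.

1.0469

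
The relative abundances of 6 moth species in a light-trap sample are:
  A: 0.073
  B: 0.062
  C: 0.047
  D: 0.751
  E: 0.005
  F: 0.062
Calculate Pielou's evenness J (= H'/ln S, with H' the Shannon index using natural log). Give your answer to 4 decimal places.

H' = −Σ pᵢ ln pᵢ = −((-0.191063) + (-0.172398) + (-0.143708) + (-0.215049) + (-0.026492) + (-0.172398)) = 0.921107 (working shown to 6 dp, full precision carried).
With S = 6 species, ln S = 1.791759, so J = 0.921107/1.791759 = 0.514080, i.e. 0.5141 to 4 decimal places.

0.5141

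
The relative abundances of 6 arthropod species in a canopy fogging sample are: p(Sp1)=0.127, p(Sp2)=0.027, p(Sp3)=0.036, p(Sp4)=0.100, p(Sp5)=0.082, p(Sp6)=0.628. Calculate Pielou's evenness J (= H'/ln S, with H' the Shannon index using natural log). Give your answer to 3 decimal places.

0.674

H' = −Σ pᵢ ln pᵢ = −((-0.26207) + (-0.09752) + (-0.11967) + (-0.23026) + (-0.20508) + (-0.29216)) = 1.20677 (working shown to 5 dp, full precision carried).
With S = 6 species, ln S = 1.79176, so J = 1.20677/1.79176 = 0.67351, i.e. 0.674 to 3 decimal places.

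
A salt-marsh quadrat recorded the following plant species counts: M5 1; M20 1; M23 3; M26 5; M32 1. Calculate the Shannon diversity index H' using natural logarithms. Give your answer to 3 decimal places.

1.367

Total N = 1+1+3+5+1 = 11, so the proportions are 0.09091, 0.09091, 0.27273, 0.45455, 0.09091 (working shown to 5 dp, full precision carried).
Each pᵢ ln pᵢ term: 0.09091×(-2.39790)=-0.21799, 0.09091×(-2.39790)=-0.21799, 0.27273×(-1.29928)=-0.35435, 0.45455×(-0.78846)=-0.35839, 0.09091×(-2.39790)=-0.21799.
Sum = -1.36671, so H' = 1.367.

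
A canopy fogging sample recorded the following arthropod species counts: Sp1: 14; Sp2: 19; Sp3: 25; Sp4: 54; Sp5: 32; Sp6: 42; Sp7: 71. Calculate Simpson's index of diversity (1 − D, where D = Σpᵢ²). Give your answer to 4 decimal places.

0.8194

Total N = 14+19+25+54+32+42+71 = 257, so the proportions are 0.054475, 0.07393, 0.097276, 0.210117, 0.124514, 0.163424, 0.276265 (working shown to 6 dp, full precision carried).
D = 0.054475² + 0.07393² + 0.097276² + 0.210117² + 0.124514² + 0.163424² + 0.276265² = 0.002967 + 0.005466 + 0.009463 + 0.044149 + 0.015504 + 0.026707 + 0.076322 = 0.180578.
So 1 − D = 0.819422, i.e. 0.8194 to 4 decimal places.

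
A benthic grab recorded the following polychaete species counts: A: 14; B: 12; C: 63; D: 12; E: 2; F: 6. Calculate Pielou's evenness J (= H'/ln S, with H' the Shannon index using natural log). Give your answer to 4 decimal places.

0.7251

Total N = 14+12+63+12+2+6 = 109, so the proportions are 0.12844, 0.110092, 0.577982, 0.110092, 0.018349, 0.055046 (working shown to 6 dp, full precision carried).
H' = −Σ pᵢ ln pᵢ = −((-0.263597) + (-0.242911) + (-0.316857) + (-0.242911) + (-0.073361) + (-0.159610)) = 1.299248.
With S = 6 species, ln S = 1.791759, so J = 1.299248/1.791759 = 0.725124, i.e. 0.7251 to 4 decimal places.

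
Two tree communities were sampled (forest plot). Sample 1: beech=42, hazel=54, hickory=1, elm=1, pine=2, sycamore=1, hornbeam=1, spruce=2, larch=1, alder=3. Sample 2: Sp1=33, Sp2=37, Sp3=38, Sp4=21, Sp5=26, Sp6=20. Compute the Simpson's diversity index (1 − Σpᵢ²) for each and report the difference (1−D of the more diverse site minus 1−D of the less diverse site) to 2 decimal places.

Sample 1: N=108, proportions 0.3889, 0.5, 0.0093, 0.0093, 0.0185, 0.0093, 0.0093, 0.0185, 0.0093, 0.0278, giving 1−D = 0.5969 (working shown to 4 dp, full precision carried).
Sample 2: N=175, proportions 0.1886, 0.2114, 0.2171, 0.12, 0.1486, 0.1143, giving 1−D = 0.8231.
Difference = |0.5969 − 0.8231| = 0.2262, i.e. 0.23 to 2 decimal places.

0.23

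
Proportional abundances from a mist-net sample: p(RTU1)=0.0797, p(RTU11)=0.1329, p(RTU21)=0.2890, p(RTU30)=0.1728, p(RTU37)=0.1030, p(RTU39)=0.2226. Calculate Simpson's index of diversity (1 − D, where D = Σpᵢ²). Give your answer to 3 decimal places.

0.802

D = 0.0797² + 0.1329² + 0.289² + 0.1728² + 0.103² + 0.2226² = 0.00635 + 0.01766 + 0.08352 + 0.02986 + 0.01061 + 0.04955 = 0.19756 (working shown to 5 dp, full precision carried).
So 1 − D = 0.80244, i.e. 0.802 to 3 decimal places.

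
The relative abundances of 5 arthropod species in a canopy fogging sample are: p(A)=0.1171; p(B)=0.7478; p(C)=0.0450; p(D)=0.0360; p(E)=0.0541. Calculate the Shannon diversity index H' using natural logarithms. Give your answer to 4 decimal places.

Each pᵢ ln pᵢ term (working shown to 6 dp, full precision carried): 0.1171×(-2.144727)=-0.251148, 0.7478×(-0.290620)=-0.217325, 0.045×(-3.101093)=-0.139549, 0.036×(-3.324236)=-0.119673, 0.0541×(-2.916921)=-0.157805.
Sum = -0.885500, so H' = 0.8855.

0.8855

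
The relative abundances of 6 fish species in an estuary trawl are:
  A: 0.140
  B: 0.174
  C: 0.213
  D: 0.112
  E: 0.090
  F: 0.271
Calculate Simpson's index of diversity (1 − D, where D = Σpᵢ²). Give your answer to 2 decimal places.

D = 0.14² + 0.174² + 0.213² + 0.112² + 0.09² + 0.271² = 0.0196 + 0.0303 + 0.0454 + 0.0125 + 0.0081 + 0.0734 = 0.1893 (working shown to 4 dp, full precision carried).
So 1 − D = 0.8107, i.e. 0.81 to 2 decimal places.

0.81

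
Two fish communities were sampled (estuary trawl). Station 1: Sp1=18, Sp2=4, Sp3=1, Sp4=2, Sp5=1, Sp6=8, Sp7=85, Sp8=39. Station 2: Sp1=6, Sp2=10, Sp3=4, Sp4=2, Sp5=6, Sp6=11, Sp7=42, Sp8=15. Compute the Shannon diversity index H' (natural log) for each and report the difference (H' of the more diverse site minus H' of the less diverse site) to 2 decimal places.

Station 1: N=158, proportions 0.1139, 0.0253, 0.0063, 0.0127, 0.0063, 0.0506, 0.538, 0.2468, giving H' = 1.2898 (working shown to 4 dp, full precision carried).
Station 2: N=96, proportions 0.0625, 0.1042, 0.0417, 0.0208, 0.0625, 0.1146, 0.4375, 0.1562, giving H' = 1.6952.
Difference = |1.2898 − 1.6952| = 0.4054, i.e. 0.41 to 2 decimal places.

0.41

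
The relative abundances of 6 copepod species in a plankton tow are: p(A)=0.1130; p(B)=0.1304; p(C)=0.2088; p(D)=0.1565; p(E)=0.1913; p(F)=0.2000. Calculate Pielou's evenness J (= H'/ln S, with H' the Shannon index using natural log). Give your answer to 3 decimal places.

0.987

H' = −Σ pᵢ ln pᵢ = −((-0.24638) + (-0.26564) + (-0.32706) + (-0.29026) + (-0.31639) + (-0.32189)) = 1.76763 (working shown to 5 dp, full precision carried).
With S = 6 species, ln S = 1.79176, so J = 1.76763/1.79176 = 0.98653, i.e. 0.987 to 3 decimal places.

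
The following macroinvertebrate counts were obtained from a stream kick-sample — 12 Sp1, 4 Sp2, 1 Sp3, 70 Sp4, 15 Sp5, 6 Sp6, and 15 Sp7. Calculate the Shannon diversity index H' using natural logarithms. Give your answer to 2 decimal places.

Total N = 12+4+1+70+15+6+15 = 123, so the proportions are 0.0976, 0.0325, 0.0081, 0.5691, 0.122, 0.0488, 0.122 (working shown to 4 dp, full precision carried).
Each pᵢ ln pᵢ term: 0.0976×(-2.3273)=-0.2271, 0.0325×(-3.4259)=-0.1114, 0.0081×(-4.8122)=-0.0391, 0.5691×(-0.5637)=-0.3208, 0.122×(-2.1041)=-0.2566, 0.0488×(-3.0204)=-0.1473, 0.122×(-2.1041)=-0.2566.
Sum = -1.3589, so H' = 1.36.

1.36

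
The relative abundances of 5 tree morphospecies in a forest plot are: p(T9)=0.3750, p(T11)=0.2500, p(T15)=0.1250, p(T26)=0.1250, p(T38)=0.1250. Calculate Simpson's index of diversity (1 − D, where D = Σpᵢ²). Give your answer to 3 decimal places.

D = 0.375² + 0.25² + 0.125² + 0.125² + 0.125² = 0.14062 + 0.06250 + 0.01562 + 0.01562 + 0.01562 = 0.25000 (working shown to 5 dp, full precision carried).
So 1 − D = 0.75000, i.e. 0.750 to 3 decimal places.

0.750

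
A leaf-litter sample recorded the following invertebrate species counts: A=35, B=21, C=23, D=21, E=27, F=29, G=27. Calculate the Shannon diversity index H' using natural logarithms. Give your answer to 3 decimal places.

1.931

Total N = 35+21+23+21+27+29+27 = 183, so the proportions are 0.19126, 0.11475, 0.12568, 0.11475, 0.14754, 0.15847, 0.14754 (working shown to 5 dp, full precision carried).
Each pᵢ ln pᵢ term: 0.19126×(-1.65414)=-0.31637, 0.11475×(-2.16496)=-0.24844, 0.12568×(-2.07399)=-0.26067, 0.11475×(-2.16496)=-0.24844, 0.14754×(-1.91365)=-0.28234, 0.15847×(-1.84219)=-0.29193, 0.14754×(-1.91365)=-0.28234.
Sum = -1.93052, so H' = 1.931.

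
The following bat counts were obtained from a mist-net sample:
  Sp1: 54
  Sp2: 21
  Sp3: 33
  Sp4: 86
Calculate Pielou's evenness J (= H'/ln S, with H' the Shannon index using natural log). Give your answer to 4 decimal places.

Total N = 54+21+33+86 = 194, so the proportions are 0.278351, 0.108247, 0.170103, 0.443299 (working shown to 6 dp, full precision carried).
H' = −Σ pᵢ ln pᵢ = −((-0.355975) + (-0.240670) + (-0.301312) + (-0.360629)) = 1.258586.
With S = 4 species, ln S = 1.386294, so J = 1.258586/1.386294 = 0.907878, i.e. 0.9079 to 4 decimal places.

0.9079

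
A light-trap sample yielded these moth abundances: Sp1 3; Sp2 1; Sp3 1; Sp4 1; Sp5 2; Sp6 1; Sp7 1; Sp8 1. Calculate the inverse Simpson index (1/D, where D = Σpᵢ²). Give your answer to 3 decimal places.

Total N = 3+1+1+1+2+1+1+1 = 11, so the proportions are 0.2727273, 0.0909091, 0.0909091, 0.0909091, 0.1818182, 0.0909091, 0.0909091, 0.0909091 (working shown to 7 dp, full precision carried).
D = 0.2727273² + 0.0909091² + 0.0909091² + 0.0909091² + 0.1818182² + 0.0909091² + 0.0909091² + 0.0909091² = 0.0743802 + 0.0082645 + 0.0082645 + 0.0082645 + 0.0330579 + 0.0082645 + 0.0082645 + 0.0082645 = 0.1570248.
So 1/D = 6.36842, i.e. 6.368 to 3 decimal places.

6.368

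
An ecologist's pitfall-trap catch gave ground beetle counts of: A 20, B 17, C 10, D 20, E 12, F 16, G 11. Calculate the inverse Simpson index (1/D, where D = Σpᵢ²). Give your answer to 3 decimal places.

Total N = 20+17+10+20+12+16+11 = 106, so the proportions are 0.1886792, 0.1603774, 0.0943396, 0.1886792, 0.1132075, 0.1509434, 0.1037736 (working shown to 7 dp, full precision carried).
D = 0.1886792² + 0.1603774² + 0.0943396² + 0.1886792² + 0.1132075² + 0.1509434² + 0.1037736² = 0.0355999 + 0.0257209 + 0.0089000 + 0.0355999 + 0.0128159 + 0.0227839 + 0.0107690 = 0.1521894.
So 1/D = 6.57076, i.e. 6.571 to 3 decimal places.

6.571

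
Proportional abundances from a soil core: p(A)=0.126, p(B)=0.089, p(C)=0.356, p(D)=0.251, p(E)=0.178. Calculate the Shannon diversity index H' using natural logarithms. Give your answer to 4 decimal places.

Each pᵢ ln pᵢ term (working shown to 6 dp, full precision carried): 0.126×(-2.071473)=-0.261006, 0.089×(-2.419119)=-0.215302, 0.356×(-1.032825)=-0.367686, 0.251×(-1.382302)=-0.346958, 0.178×(-1.725972)=-0.307223.
Sum = -1.498174, so H' = 1.4982.

1.4982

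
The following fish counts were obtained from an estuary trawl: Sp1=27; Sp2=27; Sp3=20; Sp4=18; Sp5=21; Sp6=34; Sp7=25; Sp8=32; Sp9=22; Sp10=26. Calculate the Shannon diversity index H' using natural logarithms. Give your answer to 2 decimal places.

2.28

Total N = 27+27+20+18+21+34+25+32+22+26 = 252, so the proportions are 0.1071, 0.1071, 0.0794, 0.0714, 0.0833, 0.1349, 0.0992, 0.127, 0.0873, 0.1032 (working shown to 4 dp, full precision carried).
Each pᵢ ln pᵢ term: 0.1071×(-2.2336)=-0.2393, 0.1071×(-2.2336)=-0.2393, 0.0794×(-2.5337)=-0.2011, 0.0714×(-2.6391)=-0.1885, 0.0833×(-2.4849)=-0.2071, 0.1349×(-2.0031)=-0.2703, 0.0992×(-2.3106)=-0.2292, 0.127×(-2.0637)=-0.2621, 0.0873×(-2.4384)=-0.2129, 0.1032×(-2.2713)=-0.2343.
Sum = -2.2840, so H' = 2.28.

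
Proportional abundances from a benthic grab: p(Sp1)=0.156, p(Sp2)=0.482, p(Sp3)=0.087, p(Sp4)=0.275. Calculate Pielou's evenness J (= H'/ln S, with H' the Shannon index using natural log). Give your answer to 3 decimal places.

H' = −Σ pᵢ ln pᵢ = −((-0.28983) + (-0.35177) + (-0.21244) + (-0.35502)) = 1.20906 (working shown to 5 dp, full precision carried).
With S = 4 species, ln S = 1.38629, so J = 1.20906/1.38629 = 0.87215, i.e. 0.872 to 3 decimal places.

0.872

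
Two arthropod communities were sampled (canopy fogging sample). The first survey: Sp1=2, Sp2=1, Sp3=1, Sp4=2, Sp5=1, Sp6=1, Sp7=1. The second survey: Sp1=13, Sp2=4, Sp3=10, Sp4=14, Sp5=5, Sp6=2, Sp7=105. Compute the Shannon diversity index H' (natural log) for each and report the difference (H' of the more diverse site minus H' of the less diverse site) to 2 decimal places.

The first survey: N=9, proportions 0.22222, 0.11111, 0.11111, 0.22222, 0.11111, 0.11111, 0.11111, giving H' = 1.88916 (working shown to 5 dp, full precision carried).
The second survey: N=153, proportions 0.08497, 0.02614, 0.06536, 0.0915, 0.03268, 0.01307, 0.68627, giving H' = 1.12873.
Difference = |1.88916 − 1.12873| = 0.76043, i.e. 0.76 to 2 decimal places.

0.76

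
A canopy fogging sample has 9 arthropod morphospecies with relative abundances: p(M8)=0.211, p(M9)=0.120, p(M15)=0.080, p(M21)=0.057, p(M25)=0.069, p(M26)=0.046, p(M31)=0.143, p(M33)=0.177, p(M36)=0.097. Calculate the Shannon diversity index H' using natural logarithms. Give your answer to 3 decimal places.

Each pᵢ ln pᵢ term (working shown to 5 dp, full precision carried): 0.211×(-1.55590)=-0.32829, 0.12×(-2.12026)=-0.25443, 0.08×(-2.52573)=-0.20206, 0.057×(-2.86470)=-0.16329, 0.069×(-2.67365)=-0.18448, 0.046×(-3.07911)=-0.14164, 0.143×(-1.94491)=-0.27812, 0.177×(-1.73161)=-0.30649, 0.097×(-2.33304)=-0.22631.
Sum = -2.08512, so H' = 2.085.

2.085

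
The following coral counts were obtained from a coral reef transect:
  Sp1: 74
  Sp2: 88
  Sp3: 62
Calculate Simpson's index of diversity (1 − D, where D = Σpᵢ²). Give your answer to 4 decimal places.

Total N = 74+88+62 = 224, so the proportions are 0.330357, 0.392857, 0.276786 (working shown to 6 dp, full precision carried).
D = 0.330357² + 0.392857² + 0.276786² = 0.109136 + 0.154337 + 0.076610 = 0.340083.
So 1 − D = 0.659917, i.e. 0.6599 to 4 decimal places.

0.6599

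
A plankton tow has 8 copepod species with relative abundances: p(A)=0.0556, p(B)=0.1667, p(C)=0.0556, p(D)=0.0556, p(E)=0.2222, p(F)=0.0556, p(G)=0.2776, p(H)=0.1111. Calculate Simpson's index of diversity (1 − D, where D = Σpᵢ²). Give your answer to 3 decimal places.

D = 0.0556² + 0.1667² + 0.0556² + 0.0556² + 0.2222² + 0.0556² + 0.2776² + 0.1111² = 0.00309 + 0.02779 + 0.00309 + 0.00309 + 0.04937 + 0.00309 + 0.07706 + 0.01234 = 0.17893 (working shown to 5 dp, full precision carried).
So 1 − D = 0.82107, i.e. 0.821 to 3 decimal places.

0.821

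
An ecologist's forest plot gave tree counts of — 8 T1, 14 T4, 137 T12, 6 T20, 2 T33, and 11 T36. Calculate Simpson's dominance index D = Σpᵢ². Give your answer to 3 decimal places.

0.606

Total N = 8+14+137+6+2+11 = 178, so the proportions are 0.04494, 0.07865, 0.76966, 0.03371, 0.01124, 0.0618 (working shown to 5 dp, full precision carried).
D = 0.04494² + 0.07865² + 0.76966² + 0.03371² + 0.01124² + 0.0618² = 0.00202 + 0.00619 + 0.59238 + 0.00114 + 0.00013 + 0.00382 = 0.60567.
To 3 decimal places, D = 0.606.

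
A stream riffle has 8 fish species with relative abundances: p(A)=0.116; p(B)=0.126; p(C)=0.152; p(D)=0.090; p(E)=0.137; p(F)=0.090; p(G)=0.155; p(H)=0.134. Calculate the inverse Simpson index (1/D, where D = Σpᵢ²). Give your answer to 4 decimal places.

7.7288

D = 0.116² + 0.126² + 0.152² + 0.09² + 0.137² + 0.09² + 0.155² + 0.134² = 0.01345600 + 0.01587600 + 0.02310400 + 0.00810000 + 0.01876900 + 0.00810000 + 0.02402500 + 0.01795600 = 0.12938600 (working shown to 8 dp, full precision carried).
So 1/D = 7.728811, i.e. 7.7288 to 4 decimal places.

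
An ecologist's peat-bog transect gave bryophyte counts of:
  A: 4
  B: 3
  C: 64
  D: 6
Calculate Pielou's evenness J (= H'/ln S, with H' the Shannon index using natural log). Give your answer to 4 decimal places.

Total N = 4+3+64+6 = 77, so the proportions are 0.05194805, 0.03896104, 0.83116883, 0.07792208 (working shown to 8 dp, full precision carried).
H' = −Σ pᵢ ln pᵢ = −((-0.15363694) + (-0.12643610) + (-0.15370168) + (-0.19886072)) = 0.63263544.
With S = 4 species, ln S = 1.38629436, so J = 0.63263544/1.38629436 = 0.45635001, i.e. 0.4564 to 4 decimal places.

0.4564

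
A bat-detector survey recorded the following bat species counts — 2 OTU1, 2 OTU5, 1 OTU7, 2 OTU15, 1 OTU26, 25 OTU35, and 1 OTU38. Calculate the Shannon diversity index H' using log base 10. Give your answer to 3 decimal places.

Total N = 2+2+1+2+1+25+1 = 34, so the proportions are 0.05882, 0.05882, 0.02941, 0.05882, 0.02941, 0.73529, 0.02941 (working shown to 5 dp, full precision carried).
Each pᵢ log₁₀ pᵢ term: 0.05882×(-1.23045)=-0.07238, 0.05882×(-1.23045)=-0.07238, 0.02941×(-1.53148)=-0.04504, 0.05882×(-1.23045)=-0.07238, 0.02941×(-1.53148)=-0.04504, 0.73529×(-0.13354)=-0.09819, 0.02941×(-1.53148)=-0.04504.
Sum = -0.45046, so H' = 0.450.

0.450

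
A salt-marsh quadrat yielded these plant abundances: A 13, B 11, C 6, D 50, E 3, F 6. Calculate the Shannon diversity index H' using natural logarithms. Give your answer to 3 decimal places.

Total N = 13+11+6+50+3+6 = 89, so the proportions are 0.14607, 0.1236, 0.06742, 0.5618, 0.03371, 0.06742 (working shown to 5 dp, full precision carried).
Each pᵢ ln pᵢ term: 0.14607×(-1.92369)=-0.28099, 0.1236×(-2.09074)=-0.25841, 0.06742×(-2.69688)=-0.18181, 0.5618×(-0.57661)=-0.32394, 0.03371×(-3.39002)=-0.11427, 0.06742×(-2.69688)=-0.18181.
Sum = -1.34123, so H' = 1.341.

1.341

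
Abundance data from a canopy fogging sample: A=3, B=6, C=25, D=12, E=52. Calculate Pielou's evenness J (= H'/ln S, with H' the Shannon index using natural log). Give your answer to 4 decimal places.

0.7578

Total N = 3+6+25+12+52 = 98, so the proportions are 0.030612, 0.061224, 0.255102, 0.122449, 0.530612 (working shown to 6 dp, full precision carried).
H' = −Σ pᵢ ln pᵢ = −((-0.106725) + (-0.171013) + (-0.348493) + (-0.257150) + (-0.336262)) = 1.219643.
With S = 5 species, ln S = 1.609438, so J = 1.219643/1.609438 = 0.757807, i.e. 0.7578 to 4 decimal places.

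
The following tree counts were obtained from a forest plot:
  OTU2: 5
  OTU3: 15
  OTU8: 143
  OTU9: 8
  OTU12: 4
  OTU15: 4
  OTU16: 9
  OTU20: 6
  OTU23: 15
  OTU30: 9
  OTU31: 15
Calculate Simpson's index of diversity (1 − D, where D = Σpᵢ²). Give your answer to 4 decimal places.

0.6050

Total N = 5+15+143+8+4+4+9+6+15+9+15 = 233, so the proportions are 0.021459, 0.064378, 0.613734, 0.034335, 0.017167, 0.017167, 0.038627, 0.025751, 0.064378, 0.038627, 0.064378 (working shown to 6 dp, full precision carried).
D = 0.021459² + 0.064378² + 0.613734² + 0.034335² + 0.017167² + 0.017167² + 0.038627² + 0.025751² + 0.064378² + 0.038627² + 0.064378² = 0.000460 + 0.004144 + 0.376669 + 0.001179 + 0.000295 + 0.000295 + 0.001492 + 0.000663 + 0.004144 + 0.001492 + 0.004144 = 0.394979.
So 1 − D = 0.605021, i.e. 0.6050 to 4 decimal places.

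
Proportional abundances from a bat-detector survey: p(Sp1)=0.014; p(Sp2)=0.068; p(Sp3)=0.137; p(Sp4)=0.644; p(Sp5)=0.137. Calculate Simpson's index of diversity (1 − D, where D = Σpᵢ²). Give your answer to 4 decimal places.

D = 0.014² + 0.068² + 0.137² + 0.644² + 0.137² = 0.000196 + 0.004624 + 0.018769 + 0.414736 + 0.018769 = 0.457094 (working shown to 6 dp, full precision carried).
So 1 − D = 0.542906, i.e. 0.5429 to 4 decimal places.

0.5429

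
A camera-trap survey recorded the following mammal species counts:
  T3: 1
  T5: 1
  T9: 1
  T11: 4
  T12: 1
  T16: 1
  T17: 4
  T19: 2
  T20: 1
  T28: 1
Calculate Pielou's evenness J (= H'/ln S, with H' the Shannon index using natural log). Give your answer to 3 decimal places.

0.912

Total N = 1+1+1+4+1+1+4+2+1+1 = 17, so the proportions are 0.05882, 0.05882, 0.05882, 0.23529, 0.05882, 0.05882, 0.23529, 0.11765, 0.05882, 0.05882 (working shown to 5 dp, full precision carried).
H' = −Σ pᵢ ln pᵢ = −((-0.16666) + (-0.16666) + (-0.16666) + (-0.34045) + (-0.16666) + (-0.16666) + (-0.34045) + (-0.25177) + (-0.16666) + (-0.16666)) = 2.09929.
With S = 10 species, ln S = 2.30259, so J = 2.09929/2.30259 = 0.91171, i.e. 0.912 to 3 decimal places.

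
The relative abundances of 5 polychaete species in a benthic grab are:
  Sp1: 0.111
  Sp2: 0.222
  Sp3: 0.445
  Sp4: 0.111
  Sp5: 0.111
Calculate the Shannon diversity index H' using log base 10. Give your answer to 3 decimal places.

Each pᵢ log₁₀ pᵢ term (working shown to 6 dp, full precision carried): 0.111×(-0.954677)=-0.105969, 0.222×(-0.653647)=-0.145110, 0.445×(-0.351640)=-0.156480, 0.111×(-0.954677)=-0.105969, 0.111×(-0.954677)=-0.105969.
Sum = -0.619497, so H' = 0.619.

0.619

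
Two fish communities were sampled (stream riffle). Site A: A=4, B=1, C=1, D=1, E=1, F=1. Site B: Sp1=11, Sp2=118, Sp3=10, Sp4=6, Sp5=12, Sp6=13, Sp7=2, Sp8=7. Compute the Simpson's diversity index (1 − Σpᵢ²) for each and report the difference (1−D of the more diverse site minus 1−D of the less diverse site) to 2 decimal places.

0.19

Site A: N=9, proportions 0.44444, 0.11111, 0.11111, 0.11111, 0.11111, 0.11111, giving 1−D = 0.74074 (working shown to 5 dp, full precision carried).
Site B: N=179, proportions 0.06145, 0.65922, 0.05587, 0.03352, 0.06704, 0.07263, 0.01117, 0.03911, giving 1−D = 0.54599.
Difference = |0.74074 − 0.54599| = 0.19475, i.e. 0.19 to 2 decimal places.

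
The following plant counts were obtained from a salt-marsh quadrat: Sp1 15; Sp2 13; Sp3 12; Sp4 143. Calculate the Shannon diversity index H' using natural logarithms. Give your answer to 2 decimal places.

Total N = 15+13+12+143 = 183, so the proportions are 0.082, 0.071, 0.0656, 0.7814 (working shown to 4 dp, full precision carried).
Each pᵢ ln pᵢ term: 0.082×(-2.5014)=-0.2050, 0.071×(-2.6445)=-0.1879, 0.0656×(-2.7246)=-0.1787, 0.7814×(-0.2466)=-0.1927.
Sum = -0.7643, so H' = 0.76.

0.76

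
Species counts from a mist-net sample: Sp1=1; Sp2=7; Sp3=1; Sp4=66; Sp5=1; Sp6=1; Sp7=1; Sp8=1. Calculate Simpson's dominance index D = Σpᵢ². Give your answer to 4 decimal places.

Total N = 1+7+1+66+1+1+1+1 = 79, so the proportions are 0.012658, 0.088608, 0.012658, 0.835443, 0.012658, 0.012658, 0.012658, 0.012658 (working shown to 6 dp, full precision carried).
D = 0.012658² + 0.088608² + 0.012658² + 0.835443² + 0.012658² + 0.012658² + 0.012658² + 0.012658² = 0.000160 + 0.007851 + 0.000160 + 0.697965 + 0.000160 + 0.000160 + 0.000160 + 0.000160 = 0.706778.
To 4 decimal places, D = 0.7068.

0.7068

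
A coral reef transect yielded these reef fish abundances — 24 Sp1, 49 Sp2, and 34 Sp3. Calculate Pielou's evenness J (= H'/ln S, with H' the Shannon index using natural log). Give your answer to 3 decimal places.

0.962

Total N = 24+49+34 = 107, so the proportions are 0.2243, 0.45794, 0.31776 (working shown to 5 dp, full precision carried).
H' = −Σ pᵢ ln pᵢ = −((-0.33528) + (-0.35766) + (-0.36430)) = 1.05723.
With S = 3 species, ln S = 1.09861, so J = 1.05723/1.09861 = 0.96234, i.e. 0.962 to 3 decimal places.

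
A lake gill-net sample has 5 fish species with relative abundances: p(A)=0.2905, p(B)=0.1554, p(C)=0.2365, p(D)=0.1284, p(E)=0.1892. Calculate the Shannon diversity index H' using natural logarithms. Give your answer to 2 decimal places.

Each pᵢ ln pᵢ term (working shown to 4 dp, full precision carried): 0.2905×(-1.2362)=-0.3591, 0.1554×(-1.8618)=-0.2893, 0.2365×(-1.4418)=-0.3410, 0.1284×(-2.0526)=-0.2636, 0.1892×(-1.6650)=-0.3150.
Sum = -1.5680, so H' = 1.57.

1.57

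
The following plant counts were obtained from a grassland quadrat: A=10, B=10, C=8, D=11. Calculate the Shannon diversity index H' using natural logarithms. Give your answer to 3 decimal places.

Total N = 10+10+8+11 = 39, so the proportions are 0.25641, 0.25641, 0.20513, 0.28205 (working shown to 5 dp, full precision carried).
Each pᵢ ln pᵢ term: 0.25641×(-1.36098)=-0.34897, 0.25641×(-1.36098)=-0.34897, 0.20513×(-1.58412)=-0.32495, 0.28205×(-1.26567)=-0.35698.
Sum = -1.37987, so H' = 1.380.

1.380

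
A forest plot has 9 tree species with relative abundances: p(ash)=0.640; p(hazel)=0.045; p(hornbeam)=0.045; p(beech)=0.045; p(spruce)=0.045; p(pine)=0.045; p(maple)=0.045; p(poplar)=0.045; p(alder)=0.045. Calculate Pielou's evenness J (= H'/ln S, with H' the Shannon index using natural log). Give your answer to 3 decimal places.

H' = −Σ pᵢ ln pᵢ = −((-0.28562) + (-0.13955) + (-0.13955) + (-0.13955) + (-0.13955) + (-0.13955) + (-0.13955) + (-0.13955) + (-0.13955)) = 1.40202 (working shown to 5 dp, full precision carried).
With S = 9 species, ln S = 2.19722, so J = 1.40202/2.19722 = 0.63809, i.e. 0.638 to 3 decimal places.

0.638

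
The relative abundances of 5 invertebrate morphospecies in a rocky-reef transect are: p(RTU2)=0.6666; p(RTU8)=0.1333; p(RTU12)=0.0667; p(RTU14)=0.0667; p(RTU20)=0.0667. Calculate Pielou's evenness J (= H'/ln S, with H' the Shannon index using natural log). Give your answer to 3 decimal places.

0.672

H' = −Σ pᵢ ln pᵢ = −((-0.27035) + (-0.26862) + (-0.18059) + (-0.18059) + (-0.18059)) = 1.08075 (working shown to 5 dp, full precision carried).
With S = 5 species, ln S = 1.60944, so J = 1.08075/1.60944 = 0.67151, i.e. 0.672 to 3 decimal places.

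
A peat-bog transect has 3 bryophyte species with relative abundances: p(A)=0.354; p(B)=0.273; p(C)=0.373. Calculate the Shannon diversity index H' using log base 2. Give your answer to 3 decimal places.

1.572

Each pᵢ log₂ pᵢ term (working shown to 5 dp, full precision carried): 0.354×(-1.49818)=-0.53036, 0.273×(-1.87303)=-0.51134, 0.373×(-1.42275)=-0.53069.
Sum = -1.57238, so H' = 1.572.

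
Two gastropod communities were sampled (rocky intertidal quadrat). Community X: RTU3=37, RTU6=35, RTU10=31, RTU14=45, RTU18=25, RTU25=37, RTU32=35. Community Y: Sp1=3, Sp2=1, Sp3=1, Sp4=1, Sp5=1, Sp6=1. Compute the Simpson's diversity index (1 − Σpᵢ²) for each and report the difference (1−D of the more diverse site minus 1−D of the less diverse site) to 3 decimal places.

0.072

Community X: N=245, proportions 0.15102, 0.14286, 0.12653, 0.18367, 0.10204, 0.15102, 0.14286, giving 1−D = 0.85341 (working shown to 5 dp, full precision carried).
Community Y: N=8, proportions 0.375, 0.125, 0.125, 0.125, 0.125, 0.125, giving 1−D = 0.78125.
Difference = |0.85341 − 0.78125| = 0.07216, i.e. 0.072 to 3 decimal places.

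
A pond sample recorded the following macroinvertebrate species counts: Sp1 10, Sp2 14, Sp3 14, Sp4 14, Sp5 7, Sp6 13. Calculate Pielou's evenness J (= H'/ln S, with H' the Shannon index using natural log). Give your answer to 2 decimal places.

0.99

Total N = 10+14+14+14+7+13 = 72, so the proportions are 0.1389, 0.1944, 0.1944, 0.1944, 0.0972, 0.1806 (working shown to 4 dp, full precision carried).
H' = −Σ pᵢ ln pᵢ = −((-0.2742) + (-0.3184) + (-0.3184) + (-0.3184) + (-0.2266) + (-0.3091)) = 1.7651.
With S = 6 species, ln S = 1.7918, so J = 1.7651/1.7918 = 0.9851, i.e. 0.99 to 2 decimal places.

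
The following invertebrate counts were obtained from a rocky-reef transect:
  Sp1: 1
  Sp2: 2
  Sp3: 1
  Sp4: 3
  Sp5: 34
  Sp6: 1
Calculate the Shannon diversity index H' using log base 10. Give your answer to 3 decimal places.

0.335

Total N = 1+2+1+3+34+1 = 42, so the proportions are 0.02381, 0.04762, 0.02381, 0.07143, 0.80952, 0.02381 (working shown to 5 dp, full precision carried).
Each pᵢ log₁₀ pᵢ term: 0.02381×(-1.62325)=-0.03865, 0.04762×(-1.32222)=-0.06296, 0.02381×(-1.62325)=-0.03865, 0.07143×(-1.14613)=-0.08187, 0.80952×(-0.09177)=-0.07429, 0.02381×(-1.62325)=-0.03865.
Sum = -0.33507, so H' = 0.335.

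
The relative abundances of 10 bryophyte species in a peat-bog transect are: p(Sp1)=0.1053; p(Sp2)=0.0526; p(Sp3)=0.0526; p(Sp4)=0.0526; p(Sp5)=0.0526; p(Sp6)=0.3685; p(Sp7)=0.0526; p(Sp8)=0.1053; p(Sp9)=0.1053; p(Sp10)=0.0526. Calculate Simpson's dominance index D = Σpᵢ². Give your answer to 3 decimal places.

0.186

D = 0.1053² + 0.0526² + 0.0526² + 0.0526² + 0.0526² + 0.3685² + 0.0526² + 0.1053² + 0.1053² + 0.0526² = 0.01109 + 0.00277 + 0.00277 + 0.00277 + 0.00277 + 0.13579 + 0.00277 + 0.01109 + 0.01109 + 0.00277 = 0.18566 (working shown to 5 dp, full precision carried).
To 3 decimal places, D = 0.186.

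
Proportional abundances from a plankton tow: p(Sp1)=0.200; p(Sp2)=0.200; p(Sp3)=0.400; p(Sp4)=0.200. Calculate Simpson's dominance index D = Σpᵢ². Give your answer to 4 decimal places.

D = 0.2² + 0.2² + 0.4² + 0.2² = 0.040000 + 0.040000 + 0.160000 + 0.040000 = 0.280000 (working shown to 6 dp, full precision carried).
To 4 decimal places, D = 0.2800.

0.2800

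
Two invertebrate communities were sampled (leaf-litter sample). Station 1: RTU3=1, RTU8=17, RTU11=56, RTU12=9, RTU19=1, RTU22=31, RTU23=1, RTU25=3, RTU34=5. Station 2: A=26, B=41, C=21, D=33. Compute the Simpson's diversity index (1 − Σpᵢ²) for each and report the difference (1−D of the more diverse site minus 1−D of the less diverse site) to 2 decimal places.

0.03

Station 1: N=124, proportions 0.0081, 0.1371, 0.4516, 0.0726, 0.0081, 0.25, 0.0081, 0.0242, 0.0403, giving 1−D = 0.7071 (working shown to 4 dp, full precision carried).
Station 2: N=121, proportions 0.2149, 0.3388, 0.1736, 0.2727, giving 1−D = 0.7345.
Difference = |0.7071 − 0.7345| = 0.0274, i.e. 0.03 to 2 decimal places.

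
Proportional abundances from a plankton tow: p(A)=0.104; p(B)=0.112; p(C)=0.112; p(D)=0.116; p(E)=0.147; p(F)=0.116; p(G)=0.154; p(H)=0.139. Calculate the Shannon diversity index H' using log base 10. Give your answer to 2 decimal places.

Each pᵢ log₁₀ pᵢ term (working shown to 4 dp, full precision carried): 0.104×(-0.9830)=-0.1022, 0.112×(-0.9508)=-0.1065, 0.112×(-0.9508)=-0.1065, 0.116×(-0.9355)=-0.1085, 0.147×(-0.8327)=-0.1224, 0.116×(-0.9355)=-0.1085, 0.154×(-0.8125)=-0.1251, 0.139×(-0.8570)=-0.1191.
Sum = -0.8989, so H' = 0.90.

0.90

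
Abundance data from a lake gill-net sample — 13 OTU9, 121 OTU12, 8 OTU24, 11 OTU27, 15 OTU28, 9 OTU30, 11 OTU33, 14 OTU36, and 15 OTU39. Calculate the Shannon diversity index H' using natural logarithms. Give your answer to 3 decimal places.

Total N = 13+121+8+11+15+9+11+14+15 = 217, so the proportions are 0.05991, 0.5576, 0.03687, 0.05069, 0.06912, 0.04147, 0.05069, 0.06452, 0.06912 (working shown to 5 dp, full precision carried).
Each pᵢ ln pᵢ term: 0.05991×(-2.81495)=-0.16864, 0.5576×(-0.58411)=-0.32570, 0.03687×(-3.30046)=-0.12168, 0.05069×(-2.98200)=-0.15116, 0.06912×(-2.67185)=-0.18469, 0.04147×(-3.18267)=-0.13200, 0.05069×(-2.98200)=-0.15116, 0.06452×(-2.74084)=-0.17683, 0.06912×(-2.67185)=-0.18469.
Sum = -1.59654, so H' = 1.597.

1.597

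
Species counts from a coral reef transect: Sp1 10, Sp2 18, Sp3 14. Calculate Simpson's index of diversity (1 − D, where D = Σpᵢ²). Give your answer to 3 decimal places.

Total N = 10+18+14 = 42, so the proportions are 0.2381, 0.42857, 0.33333 (working shown to 5 dp, full precision carried).
D = 0.2381² + 0.42857² + 0.33333² = 0.05669 + 0.18367 + 0.11111 = 0.35147.
So 1 − D = 0.64853, i.e. 0.649 to 3 decimal places.

0.649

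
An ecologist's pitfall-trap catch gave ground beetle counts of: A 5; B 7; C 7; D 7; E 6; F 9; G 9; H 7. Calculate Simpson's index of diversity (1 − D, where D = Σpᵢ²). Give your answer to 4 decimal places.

0.8710

Total N = 5+7+7+7+6+9+9+7 = 57, so the proportions are 0.087719, 0.122807, 0.122807, 0.122807, 0.105263, 0.157895, 0.157895, 0.122807 (working shown to 6 dp, full precision carried).
D = 0.087719² + 0.122807² + 0.122807² + 0.122807² + 0.105263² + 0.157895² + 0.157895² + 0.122807² = 0.007695 + 0.015082 + 0.015082 + 0.015082 + 0.011080 + 0.024931 + 0.024931 + 0.015082 = 0.128963.
So 1 − D = 0.871037, i.e. 0.8710 to 4 decimal places.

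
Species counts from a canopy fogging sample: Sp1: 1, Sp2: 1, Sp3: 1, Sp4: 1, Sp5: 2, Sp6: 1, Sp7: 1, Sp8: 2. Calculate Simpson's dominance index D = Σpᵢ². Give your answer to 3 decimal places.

Total N = 1+1+1+1+2+1+1+2 = 10, so the proportions are 0.1, 0.1, 0.1, 0.1, 0.2, 0.1, 0.1, 0.2 (working shown to 5 dp, full precision carried).
D = 0.1² + 0.1² + 0.1² + 0.1² + 0.2² + 0.1² + 0.1² + 0.2² = 0.01000 + 0.01000 + 0.01000 + 0.01000 + 0.04000 + 0.01000 + 0.01000 + 0.04000 = 0.14000.
To 3 decimal places, D = 0.140.

0.140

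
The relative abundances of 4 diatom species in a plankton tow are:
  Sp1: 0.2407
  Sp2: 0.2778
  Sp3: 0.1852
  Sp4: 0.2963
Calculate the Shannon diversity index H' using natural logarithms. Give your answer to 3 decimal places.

Each pᵢ ln pᵢ term (working shown to 5 dp, full precision carried): 0.2407×(-1.42420)=-0.34281, 0.2778×(-1.28085)=-0.35582, 0.1852×(-1.68632)=-0.31231, 0.2963×(-1.21638)=-0.36041.
Sum = -1.37135, so H' = 1.371.

1.371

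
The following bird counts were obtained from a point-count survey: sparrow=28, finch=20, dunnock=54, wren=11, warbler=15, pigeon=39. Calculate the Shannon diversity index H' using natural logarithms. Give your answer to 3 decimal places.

Total N = 28+20+54+11+15+39 = 167, so the proportions are 0.16766, 0.11976, 0.32335, 0.06587, 0.08982, 0.23353 (working shown to 5 dp, full precision carried).
Each pᵢ ln pᵢ term: 0.16766×(-1.78579)=-0.29941, 0.11976×(-2.12226)=-0.25416, 0.32335×(-1.12901)=-0.36507, 0.06587×(-2.72010)=-0.17917, 0.08982×(-2.40994)=-0.21646, 0.23353×(-1.45443)=-0.33966.
Sum = -1.65393, so H' = 1.654.

1.654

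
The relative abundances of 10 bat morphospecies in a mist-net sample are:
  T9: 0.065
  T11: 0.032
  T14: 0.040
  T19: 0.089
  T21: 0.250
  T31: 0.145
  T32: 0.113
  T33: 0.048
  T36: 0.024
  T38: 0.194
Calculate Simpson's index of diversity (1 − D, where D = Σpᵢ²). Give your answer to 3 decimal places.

D = 0.065² + 0.032² + 0.04² + 0.089² + 0.25² + 0.145² + 0.113² + 0.048² + 0.024² + 0.194² = 0.00423 + 0.00102 + 0.00160 + 0.00792 + 0.06250 + 0.02102 + 0.01277 + 0.00230 + 0.00058 + 0.03764 = 0.15158 (working shown to 5 dp, full precision carried).
So 1 − D = 0.84842, i.e. 0.848 to 3 decimal places.

0.848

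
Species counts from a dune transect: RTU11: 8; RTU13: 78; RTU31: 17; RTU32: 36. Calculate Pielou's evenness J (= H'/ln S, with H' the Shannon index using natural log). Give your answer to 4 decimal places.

0.7902

Total N = 8+78+17+36 = 139, so the proportions are 0.057554, 0.561151, 0.122302, 0.258993 (working shown to 6 dp, full precision carried).
H' = −Σ pᵢ ln pᵢ = −((-0.164318) + (-0.324214) + (-0.256989) + (-0.349888)) = 1.095408.
With S = 4 species, ln S = 1.386294, so J = 1.095408/1.386294 = 0.790170, i.e. 0.7902 to 4 decimal places.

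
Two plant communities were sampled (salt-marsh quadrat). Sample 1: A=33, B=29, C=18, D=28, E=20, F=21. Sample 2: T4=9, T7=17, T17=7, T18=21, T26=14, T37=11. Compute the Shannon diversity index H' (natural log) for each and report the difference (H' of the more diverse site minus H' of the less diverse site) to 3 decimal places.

0.041

Sample 1: N=149, proportions 0.22148, 0.19463, 0.12081, 0.18792, 0.13423, 0.14094, giving H' = 1.76761 (working shown to 5 dp, full precision carried).
Sample 2: N=79, proportions 0.11392, 0.21519, 0.08861, 0.26582, 0.17722, 0.13924, giving H' = 1.72616.
Difference = |1.76761 − 1.72616| = 0.04145, i.e. 0.041 to 3 decimal places.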